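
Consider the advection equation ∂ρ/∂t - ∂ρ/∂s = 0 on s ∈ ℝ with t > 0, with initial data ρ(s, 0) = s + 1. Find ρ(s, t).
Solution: By method of characteristics (waves move left with speed 1):
Along characteristics s + t = const, ρ is constant, so ρ(s,t) = f(s + t) with f = ρ(·, 0).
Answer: ρ(s, t) = s + t + 1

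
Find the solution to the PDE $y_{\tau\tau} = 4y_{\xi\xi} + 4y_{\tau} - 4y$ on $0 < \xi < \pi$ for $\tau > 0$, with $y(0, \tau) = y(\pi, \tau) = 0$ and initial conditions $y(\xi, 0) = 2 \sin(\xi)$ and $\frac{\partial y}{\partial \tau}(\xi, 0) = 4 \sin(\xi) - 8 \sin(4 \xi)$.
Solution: Substitute $y = e^{2\tau}u$, i.e. $u = e^{-2\tau}y$.
By the product rule, $y_{\tau} = e^{2\tau}(u_{\tau} + 2u)$, $y_{\tau\tau} = e^{2\tau}(u_{\tau\tau} + 4u_{\tau} + 4u)$, $y_{\xi\xi} = e^{2\tau}u_{\xi\xi}$.
Substituting into the PDE and dividing by $e^{2\tau}$: $u_{\tau\tau} + 4u_{\tau} + 4u = 4u_{\xi\xi} + 4(u_{\tau} + 2u) - 4u$.
The lower-order terms cancel, leaving the standard wave equation $u_{\tau\tau} = 4u_{\xi\xi}$.
Initial data for $u$: $u(\xi,0) = y(\xi,0) = 2 \sin(\xi)$; $u_{\tau}(\xi,0) = y_{\tau}(\xi,0) - 2y(\xi,0) = -8 \sin(4 \xi)$. The boundary conditions carry over: $u(0,\tau) = u(\pi,\tau) = 0$.
Solve for $u$:
  Using separation of variables $u = X(\xi)T(\tau)$:
  Eigenfunctions: $\sin(n\xi)$, $n = 1, 2, 3, \ldots$
  General solution: $u(\xi, \tau) = \sum [A_n \cos(2n \tau) + B_n \sin(2n \tau)] \sin(n\xi)$
  From $u(\xi,0) = 2 \sin(\xi)$: $A_1=2$. From $u_{\tau}(\xi,0) = -8 \sin(4 \xi)$, using $u_{\tau}(\xi,0) = \sum \omega_n B_n \sin(n\xi)$ with $\omega_n = 2n$: $B_4 = (-8)/8 = -1$.
Hence $u(\xi,\tau) = 2 \sin(\xi) \cos(2 \tau) - \sin(4 \xi) \sin(8 \tau)$.
Transform back: $y(\xi,\tau) = e^{2\tau}u(\xi,\tau)$.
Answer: $y(\xi, \tau) = - e^{2 \tau} \sin(8 \tau) \sin(4 \xi) + 2 e^{2 \tau} \sin(\xi) \cos(2 \tau)$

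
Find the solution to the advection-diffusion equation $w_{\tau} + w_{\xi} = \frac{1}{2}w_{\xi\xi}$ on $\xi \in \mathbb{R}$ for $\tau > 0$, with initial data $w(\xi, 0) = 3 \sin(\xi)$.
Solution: Moving frame: $\eta = \xi - \tau$, $\sigma = \tau$, $w = u(\eta,\sigma)$, so $w_{\tau} = u_{\sigma} - u_{\eta}$ and $w_{\xi\xi} = u_{\eta\eta}$.
Hence $w_{\tau} + w_{\xi} = u_{\sigma}$ and the PDE becomes the heat equation $u_{\sigma} = \frac{1}{2}u_{\eta\eta}$ on $\eta \in \mathbb{R}$.
Initial data: $u(\eta,0) = w(\eta,0) = 3 \sin(\eta)$. Each mode $\sin(n\eta)$ decays as $e^{-n^2\sigma/2}$ on $\mathbb{R}$, so $u(\eta,\sigma) = \sum c_n e^{-n^2\sigma/2} \sin(n\eta)$ with $c_1=3$: $u(\eta,\sigma) = 3 e^{-\sigma/2} \sin(\eta)$.
Substituting back: $w(\xi,\tau) = u(\xi - \tau, \tau)$.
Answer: $w(\xi, \tau) = -3 e^{-\tau/2} \sin(\tau - \xi)$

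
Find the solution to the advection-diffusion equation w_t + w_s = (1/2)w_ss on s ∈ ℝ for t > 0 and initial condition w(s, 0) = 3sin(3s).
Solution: Moving frame: η = s - t, σ = t, w = u(η,σ), so w_t = u_σ - u_η and w_ss = u_ηη.
Hence w_t + w_s = u_σ and the PDE becomes the heat equation u_σ = (1/2)u_ηη on η ∈ ℝ.
Initial data: u(η,0) = w(η,0) = 3sin(3η). Each mode sin(nη) decays as exp(-n²σ/2) on ℝ, so u(η,σ) = Σ c_n exp(-n²σ/2) sin(nη) with c_3=3: u(η,σ) = 3exp(-9σ/2)sin(3η).
Substituting back: w(s,t) = u(s - t, t).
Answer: w(s, t) = 3exp(-9t/2)sin(3s - 3t)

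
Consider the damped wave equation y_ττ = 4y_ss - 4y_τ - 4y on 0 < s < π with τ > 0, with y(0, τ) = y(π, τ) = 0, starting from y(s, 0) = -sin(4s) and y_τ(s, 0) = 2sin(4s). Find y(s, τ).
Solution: Substitute y = exp(-2τ)u.
Then y_τ = exp(-2τ)(u_τ - 2u), y_ττ = exp(-2τ)(u_ττ - 4u_τ + 4u), y_ss = exp(-2τ)u_ss; substituting and dividing by exp(-2τ), the lower-order terms cancel: u_ττ = 4u_ss (standard wave equation).
Data for u: u(s,0) = y(s,0) = -sin(4s); u_τ(s,0) = y_τ(s,0) + 2y(s,0) = 0. The boundary conditions carry over: u(0,τ) = u(π,τ) = 0.
Separating variables: u = Σ [A_n cos(ω_n τ) + B_n sin(ω_n τ)] sin(ns), ω_n = 2n. From ICs: A_4=-1.
So u(s,τ) = -sin(4s)cos(8τ), and y(s,τ) = exp(-2τ)u(s,τ).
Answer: y(s, τ) = -exp(-2τ)sin(4s)cos(8τ)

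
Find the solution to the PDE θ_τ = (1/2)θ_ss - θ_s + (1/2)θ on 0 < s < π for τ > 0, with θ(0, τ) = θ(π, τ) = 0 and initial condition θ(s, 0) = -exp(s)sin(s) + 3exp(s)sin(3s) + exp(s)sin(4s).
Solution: Substitute θ = exp(s)u, i.e. u = exp(-s)θ.
By the product rule, θ_s = exp(s)(u_s + u), θ_ss = exp(s)(u_ss + 2u_s + u), θ_τ = exp(s)u_τ.
Substituting into the PDE and dividing by exp(s): u_τ = (1/2)(u_ss + 2u_s + u) - (u_s + u) + (1/2)u.
The lower-order terms cancel, leaving the standard heat equation u_τ = (1/2)u_ss.
Initial data for u: u(s,0) = exp(-s)θ(s,0) = -sin(s) + 3sin(3s) + sin(4s). The boundary conditions carry over: u(0,τ) = u(π,τ) = 0.
Solve for u:
  Using separation of variables u = X(s)G(τ):
  Eigenfunctions: sin(ns), n = 1, 2, 3, ...
  General solution: u(s, τ) = Σ c_n sin(ns) exp(-n² τ/2)
  Matching u(s,0) = -sin(s) + 3sin(3s) + sin(4s) term by term: c_1=-1, c_3=3, c_4=1.
Hence u(s,τ) = exp(-8τ)sin(4s) - exp(-τ/2)sin(s) + 3exp(-9τ/2)sin(3s).
Transform back: θ(s,τ) = exp(s)u(s,τ).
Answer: θ(s, τ) = exp(s)exp(-8τ)sin(4s) - exp(s)exp(-τ/2)sin(s) + 3exp(s)exp(-9τ/2)sin(3s)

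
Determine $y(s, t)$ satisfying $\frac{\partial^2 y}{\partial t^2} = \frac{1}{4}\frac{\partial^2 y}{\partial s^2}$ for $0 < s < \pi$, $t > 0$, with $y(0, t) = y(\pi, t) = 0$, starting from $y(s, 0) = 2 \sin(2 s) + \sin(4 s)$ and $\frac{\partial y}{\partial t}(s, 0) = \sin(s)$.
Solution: Using separation of variables $y = X(s)T(t)$:
Eigenfunctions: $\sin(ns)$, $n = 1, 2, 3, \ldots$
General solution: $y(s, t) = \sum [A_n \cos(n t/2) + B_n \sin(n t/2)] \sin(ns)$
From $y(s,0) = 2 \sin(2 s) + \sin(4 s)$: $A_2=2, A_4=1$. From $y_t(s,0) = \sin(s)$, using $y_t(s,0) = \sum \omega_n B_n \sin(ns)$ with $\omega_n = n/2$: $B_1 = 1/(1/2) = 2$.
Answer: $y(s, t) = 2 \sin(s) \sin(t/2) + 2 \sin(2 s) \cos(t) + \sin(4 s) \cos(2 t)$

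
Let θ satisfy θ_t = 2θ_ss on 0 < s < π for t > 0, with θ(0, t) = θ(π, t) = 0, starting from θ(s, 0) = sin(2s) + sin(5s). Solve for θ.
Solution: Using separation of variables θ = X(s)G(t):
Eigenfunctions: sin(ns), n = 1, 2, 3, ...
General solution: θ(s, t) = Σ c_n sin(ns) exp(-2n² t)
Matching θ(s,0) = sin(2s) + sin(5s) term by term: c_2=1, c_5=1.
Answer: θ(s, t) = exp(-8t)sin(2s) + exp(-50t)sin(5s)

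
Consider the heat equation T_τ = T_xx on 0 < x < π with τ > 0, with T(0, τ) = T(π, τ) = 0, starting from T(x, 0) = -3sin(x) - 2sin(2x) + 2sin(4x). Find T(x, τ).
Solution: Using separation of variables T = X(x)G(τ):
Eigenfunctions: sin(nx), n = 1, 2, 3, ...
General solution: T(x, τ) = Σ c_n sin(nx) exp(-n² τ)
Matching T(x,0) = -3sin(x) - 2sin(2x) + 2sin(4x) term by term: c_1=-3, c_2=-2, c_4=2.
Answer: T(x, τ) = -3exp(-τ)sin(x) - 2exp(-4τ)sin(2x) + 2exp(-16τ)sin(4x)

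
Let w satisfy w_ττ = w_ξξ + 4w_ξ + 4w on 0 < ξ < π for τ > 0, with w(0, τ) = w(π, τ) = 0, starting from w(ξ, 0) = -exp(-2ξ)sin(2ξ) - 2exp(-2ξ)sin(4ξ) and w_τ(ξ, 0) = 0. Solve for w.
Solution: Substitute w = exp(-2ξ)u, i.e. u = exp(2ξ)w.
By the product rule, w_ξ = exp(-2ξ)(u_ξ - 2u), w_ξξ = exp(-2ξ)(u_ξξ - 4u_ξ + 4u), w_ττ = exp(-2ξ)u_ττ.
Substituting into the PDE and dividing by exp(-2ξ): u_ττ = (u_ξξ - 4u_ξ + 4u) + 4(u_ξ - 2u) + 4u.
The lower-order terms cancel, leaving the standard wave equation u_ττ = u_ξξ.
Initial data for u: u(ξ,0) = exp(2ξ)w(ξ,0) = -sin(2ξ) - 2sin(4ξ); u_τ(ξ,0) = exp(2ξ)w_τ(ξ,0) = 0. The boundary conditions carry over: u(0,τ) = u(π,τ) = 0.
Solve for u:
  Using separation of variables u = X(ξ)T(τ):
  Eigenfunctions: sin(nξ), n = 1, 2, 3, ...
  General solution: u(ξ, τ) = Σ [A_n cos(n τ) + B_n sin(n τ)] sin(nξ)
  From u(ξ,0) = -sin(2ξ) - 2sin(4ξ): A_2=-1, A_4=-2. From u_τ(ξ,0) = 0: all B_n = 0.
Hence u(ξ,τ) = -sin(2ξ)cos(2τ) - 2sin(4ξ)cos(4τ).
Transform back: w(ξ,τ) = exp(-2ξ)u(ξ,τ).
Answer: w(ξ, τ) = -exp(-2ξ)sin(2ξ)cos(2τ) - 2exp(-2ξ)sin(4ξ)cos(4τ)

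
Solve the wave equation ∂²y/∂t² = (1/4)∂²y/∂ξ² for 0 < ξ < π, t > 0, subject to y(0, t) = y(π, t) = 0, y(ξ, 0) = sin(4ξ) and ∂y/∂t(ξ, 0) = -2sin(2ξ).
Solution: Using separation of variables y = X(ξ)T(t):
Eigenfunctions: sin(nξ), n = 1, 2, 3, ...
General solution: y(ξ, t) = Σ [A_n cos(n t/2) + B_n sin(n t/2)] sin(nξ)
From y(ξ,0) = sin(4ξ): A_4=1. From y_t(ξ,0) = -2sin(2ξ), using y_t(ξ,0) = Σ ω_n B_n sin(nξ) with ω_n = n/2: B_2 = (-2)/1 = -2.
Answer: y(ξ, t) = -2sin(t)sin(2ξ) + sin(4ξ)cos(2t)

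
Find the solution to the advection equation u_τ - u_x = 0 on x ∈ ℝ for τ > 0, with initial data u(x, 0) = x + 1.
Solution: By method of characteristics (waves move left with speed 1):
Along characteristics x + τ = const, u is constant, so u(x,τ) = f(x + τ) with f = u(·, 0).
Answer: u(x, τ) = x + τ + 1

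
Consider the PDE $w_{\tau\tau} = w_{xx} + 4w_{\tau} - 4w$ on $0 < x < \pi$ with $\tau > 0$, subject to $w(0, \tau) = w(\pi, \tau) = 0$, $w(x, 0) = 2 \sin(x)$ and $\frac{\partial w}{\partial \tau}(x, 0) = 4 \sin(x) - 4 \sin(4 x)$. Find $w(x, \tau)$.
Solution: Substitute $w = e^{2\tau}u$, i.e. $u = e^{-2\tau}w$.
By the product rule, $w_{\tau} = e^{2\tau}(u_{\tau} + 2u)$, $w_{\tau\tau} = e^{2\tau}(u_{\tau\tau} + 4u_{\tau} + 4u)$, $w_{xx} = e^{2\tau}u_{xx}$.
Substituting into the PDE and dividing by $e^{2\tau}$: $u_{\tau\tau} + 4u_{\tau} + 4u = u_{xx} + 4(u_{\tau} + 2u) - 4u$.
The lower-order terms cancel, leaving the standard wave equation $u_{\tau\tau} = u_{xx}$.
Initial data for $u$: $u(x,0) = w(x,0) = 2 \sin(x)$; $u_{\tau}(x,0) = w_{\tau}(x,0) - 2w(x,0) = -4 \sin(4 x)$. The boundary conditions carry over: $u(0,\tau) = u(\pi,\tau) = 0$.
Solve for $u$:
  Using separation of variables $u = X(x)T(\tau)$:
  Eigenfunctions: $\sin(nx)$, $n = 1, 2, 3, \ldots$
  General solution: $u(x, \tau) = \sum [A_n \cos(n \tau) + B_n \sin(n \tau)] \sin(nx)$
  From $u(x,0) = 2 \sin(x)$: $A_1=2$. From $u_{\tau}(x,0) = -4 \sin(4 x)$, using $u_{\tau}(x,0) = \sum \omega_n B_n \sin(nx)$ with $\omega_n = n$: $B_4 = (-4)/4 = -1$.
Hence $u(x,\tau) = 2 \sin(x) \cos(\tau) - \sin(4 x) \sin(4 \tau)$.
Transform back: $w(x,\tau) = e^{2\tau}u(x,\tau)$.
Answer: $w(x, \tau) = - e^{2 \tau} \sin(4 \tau) \sin(4 x) + 2 e^{2 \tau} \sin(x) \cos(\tau)$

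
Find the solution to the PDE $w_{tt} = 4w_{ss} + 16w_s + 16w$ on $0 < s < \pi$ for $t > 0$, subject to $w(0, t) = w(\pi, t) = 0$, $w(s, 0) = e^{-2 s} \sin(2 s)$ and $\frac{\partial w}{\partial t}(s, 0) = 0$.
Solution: Substitute $w = e^{-2s}u$, i.e. $u = e^{2s}w$.
By the product rule, $w_s = e^{-2s}(u_s - 2u)$, $w_{ss} = e^{-2s}(u_{ss} - 4u_s + 4u)$, $w_{tt} = e^{-2s}u_{tt}$.
Substituting into the PDE and dividing by $e^{-2s}$: $u_{tt} = 4(u_{ss} - 4u_s + 4u) + 16(u_s - 2u) + 16u$.
The lower-order terms cancel, leaving the standard wave equation $u_{tt} = 4u_{ss}$.
Initial data for $u$: $u(s,0) = e^{2s}w(s,0) = \sin(2 s)$; $u_t(s,0) = e^{2s}w_t(s,0) = 0$. The boundary conditions carry over: $u(0,t) = u(\pi,t) = 0$.
Solve for $u$:
  Using separation of variables $u = X(s)T(t)$:
  Eigenfunctions: $\sin(ns)$, $n = 1, 2, 3, \ldots$
  General solution: $u(s, t) = \sum [A_n \cos(2n t) + B_n \sin(2n t)] \sin(ns)$
  From $u(s,0) = \sin(2 s)$: $A_2=1$. From $u_t(s,0) = 0$: all $B_n = 0$.
Hence $u(s,t) = \sin(2 s) \cos(4 t)$.
Transform back: $w(s,t) = e^{-2s}u(s,t)$.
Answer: $w(s, t) = e^{-2 s} \sin(2 s) \cos(4 t)$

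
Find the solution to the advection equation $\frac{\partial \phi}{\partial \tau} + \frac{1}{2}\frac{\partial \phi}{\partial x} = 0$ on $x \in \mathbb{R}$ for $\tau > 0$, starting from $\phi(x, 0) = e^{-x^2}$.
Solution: By characteristics ($dx/d\tau = 1/2$), $\phi(x,\tau) = f(x - \frac{1}{2}\tau)$ with $f = \phi( \cdot , 0)$.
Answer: $\phi(x, \tau) = e^{-(-\tau/2 + x)^2}$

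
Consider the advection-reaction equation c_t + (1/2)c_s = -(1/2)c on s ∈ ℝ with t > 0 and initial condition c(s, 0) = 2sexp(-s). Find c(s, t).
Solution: Substitute c = exp(-s)u.
Then c_s = exp(-s)(u_s - u), c_t = exp(-s)u_t; substituting and dividing by exp(-s), the lower-order terms cancel: u_t + (1/2)u_s = 0 (standard advection equation).
Data for u: u(s,0) = exp(s)c(s,0) = 2s.
By characteristics (ds/dt = 1/2), u(s,t) = f(s - (1/2)t) with f = u(·, 0).
So u(s,t) = 2s - t, and c(s,t) = exp(-s)u(s,t).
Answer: c(s, t) = 2sexp(-s) - texp(-s)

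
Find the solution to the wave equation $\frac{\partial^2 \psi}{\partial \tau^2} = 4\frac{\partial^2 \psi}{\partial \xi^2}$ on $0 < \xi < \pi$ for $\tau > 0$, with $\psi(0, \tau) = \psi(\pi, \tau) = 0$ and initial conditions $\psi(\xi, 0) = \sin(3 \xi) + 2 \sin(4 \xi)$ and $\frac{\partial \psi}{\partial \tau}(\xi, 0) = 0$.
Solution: Using separation of variables $\psi = X(\xi)T(\tau)$:
Eigenfunctions: $\sin(n\xi)$, $n = 1, 2, 3, \ldots$
General solution: $\psi(\xi, \tau) = \sum [A_n \cos(2n \tau) + B_n \sin(2n \tau)] \sin(n\xi)$
From $\psi(\xi,0) = \sin(3 \xi) + 2 \sin(4 \xi)$: $A_3=1, A_4=2$. From $\psi_{\tau}(\xi,0) = 0$: all $B_n = 0$.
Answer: $\psi(\xi, \tau) = \sin(3 \xi) \cos(6 \tau) + 2 \sin(4 \xi) \cos(8 \tau)$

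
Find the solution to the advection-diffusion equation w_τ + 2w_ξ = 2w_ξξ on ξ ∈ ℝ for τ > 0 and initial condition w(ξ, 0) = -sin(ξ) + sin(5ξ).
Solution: Moving frame: η = ξ - 2τ, σ = τ, w = u(η,σ), so w_τ = u_σ - 2u_η and w_ξξ = u_ηη.
Hence w_τ + 2w_ξ = u_σ and the PDE becomes the heat equation u_σ = 2u_ηη on η ∈ ℝ.
Initial data: u(η,0) = w(η,0) = -sin(η) + sin(5η). Each mode sin(nη) decays as exp(-2n²σ) on ℝ, so u(η,σ) = Σ c_n exp(-2n²σ) sin(nη) with c_1=-1, c_5=1: u(η,σ) = -exp(-2σ)sin(η) + exp(-50σ)sin(5η).
Substituting back: w(ξ,τ) = u(ξ - 2τ, τ).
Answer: w(ξ, τ) = -exp(-2τ)sin(ξ - 2τ) + exp(-50τ)sin(5ξ - 10τ)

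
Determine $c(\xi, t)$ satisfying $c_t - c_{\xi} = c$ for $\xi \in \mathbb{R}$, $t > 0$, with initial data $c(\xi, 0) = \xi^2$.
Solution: Substitute $c = e^{t}u$.
Then $c_t = e^{t}(u_t + u)$, $c_{\xi} = e^{t}u_{\xi}$; substituting and dividing by $e^{t}$, the lower-order terms cancel: $u_t - u_{\xi} = 0$ (standard advection equation).
Data for $u$: $u(\xi,0) = c(\xi,0) = \xi^2$.
By characteristics ($d\xi/dt = -1$), $u(\xi,t) = f(\xi + t)$ with $f = u( \cdot , 0)$.
So $u(\xi,t) = t^2 + 2 t \xi + \xi^2$, and $c(\xi,t) = e^{t}u(\xi,t)$.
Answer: $c(\xi, t) = \xi^2 e^{t} + 2 \xi t e^{t} + t^2 e^{t}$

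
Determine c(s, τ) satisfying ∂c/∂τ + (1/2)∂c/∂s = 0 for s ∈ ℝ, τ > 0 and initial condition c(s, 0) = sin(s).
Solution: By characteristics (ds/dτ = 1/2), c(s,τ) = f(s - (1/2)τ) with f = c(·, 0).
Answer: c(s, τ) = sin(s - τ/2)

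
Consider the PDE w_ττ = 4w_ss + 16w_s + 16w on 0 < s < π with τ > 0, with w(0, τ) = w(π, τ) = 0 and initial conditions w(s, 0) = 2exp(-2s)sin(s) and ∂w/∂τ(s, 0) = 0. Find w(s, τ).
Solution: Substitute w = exp(-2s)u, i.e. u = exp(2s)w.
By the product rule, w_s = exp(-2s)(u_s - 2u), w_ss = exp(-2s)(u_ss - 4u_s + 4u), w_ττ = exp(-2s)u_ττ.
Substituting into the PDE and dividing by exp(-2s): u_ττ = 4(u_ss - 4u_s + 4u) + 16(u_s - 2u) + 16u.
The lower-order terms cancel, leaving the standard wave equation u_ττ = 4u_ss.
Initial data for u: u(s,0) = exp(2s)w(s,0) = 2sin(s); u_τ(s,0) = exp(2s)w_τ(s,0) = 0. The boundary conditions carry over: u(0,τ) = u(π,τ) = 0.
Solve for u:
  Using separation of variables u = X(s)T(τ):
  Eigenfunctions: sin(ns), n = 1, 2, 3, ...
  General solution: u(s, τ) = Σ [A_n cos(2n τ) + B_n sin(2n τ)] sin(ns)
  From u(s,0) = 2sin(s): A_1=2. From u_τ(s,0) = 0: all B_n = 0.
Hence u(s,τ) = 2sin(s)cos(2τ).
Transform back: w(s,τ) = exp(-2s)u(s,τ).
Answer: w(s, τ) = 2exp(-2s)sin(s)cos(2τ)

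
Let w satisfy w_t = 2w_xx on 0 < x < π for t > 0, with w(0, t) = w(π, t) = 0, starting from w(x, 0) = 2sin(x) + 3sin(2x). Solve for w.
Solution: Separating variables: w = Σ c_n exp(-2n²t) sin(nx). From w(x,0) = 2sin(x) + 3sin(2x): c_1=2, c_2=3.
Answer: w(x, t) = 2exp(-2t)sin(x) + 3exp(-8t)sin(2x)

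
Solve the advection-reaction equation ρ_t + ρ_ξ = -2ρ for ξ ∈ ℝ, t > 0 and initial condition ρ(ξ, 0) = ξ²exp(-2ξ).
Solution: Substitute ρ = exp(-2ξ)u.
Then ρ_ξ = exp(-2ξ)(u_ξ - 2u), ρ_t = exp(-2ξ)u_t; substituting and dividing by exp(-2ξ), the lower-order terms cancel: u_t + u_ξ = 0 (standard advection equation).
Data for u: u(ξ,0) = exp(2ξ)ρ(ξ,0) = ξ².
By characteristics (dξ/dt = 1), u(ξ,t) = f(ξ - t) with f = u(·, 0).
So u(ξ,t) = t² - 2tξ + ξ², and ρ(ξ,t) = exp(-2ξ)u(ξ,t).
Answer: ρ(ξ, t) = t²exp(-2ξ) - 2tξexp(-2ξ) + ξ²exp(-2ξ)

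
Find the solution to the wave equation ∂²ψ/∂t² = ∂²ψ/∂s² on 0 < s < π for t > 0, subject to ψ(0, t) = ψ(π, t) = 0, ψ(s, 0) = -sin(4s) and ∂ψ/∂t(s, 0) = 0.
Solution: Using separation of variables ψ = X(s)T(t):
Eigenfunctions: sin(ns), n = 1, 2, 3, ...
General solution: ψ(s, t) = Σ [A_n cos(n t) + B_n sin(n t)] sin(ns)
From ψ(s,0) = -sin(4s): A_4=-1. From ψ_t(s,0) = 0: all B_n = 0.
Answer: ψ(s, t) = -sin(4s)cos(4t)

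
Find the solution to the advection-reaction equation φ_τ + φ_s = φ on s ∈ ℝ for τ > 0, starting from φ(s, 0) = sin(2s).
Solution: Substitute φ = exp(τ)u, i.e. u = exp(-τ)φ.
By the product rule, φ_τ = exp(τ)(u_τ + u), φ_s = exp(τ)u_s.
Substituting into the PDE and dividing by exp(τ): u_τ + u + u_s = u.
The lower-order terms cancel, leaving the standard advection equation u_τ + u_s = 0.
Initial data for u: u(s,0) = φ(s,0) = sin(2s).
Solve for u:
  By method of characteristics (waves move right with speed 1):
  Along characteristics s - τ = const, u is constant, so u(s,τ) = f(s - τ) with f = u(·, 0).
Hence u(s,τ) = sin(2s - 2τ).
Transform back: φ(s,τ) = exp(τ)u(s,τ).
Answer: φ(s, τ) = exp(τ)sin(2s - 2τ)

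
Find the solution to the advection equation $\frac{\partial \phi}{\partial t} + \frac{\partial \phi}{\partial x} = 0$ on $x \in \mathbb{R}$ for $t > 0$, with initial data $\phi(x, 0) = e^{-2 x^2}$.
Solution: By method of characteristics (waves move right with speed 1):
Along characteristics $x - t =$ const, $\phi$ is constant, so $\phi(x,t) = f(x - t)$ with $f = \phi( \cdot , 0)$.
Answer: $\phi(x, t) = e^{-2 (-t + x)^2}$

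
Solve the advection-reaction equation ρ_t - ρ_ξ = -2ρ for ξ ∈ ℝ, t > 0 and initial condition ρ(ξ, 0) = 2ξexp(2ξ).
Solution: Substitute ρ = exp(2ξ)u, i.e. u = exp(-2ξ)ρ.
By the product rule, ρ_ξ = exp(2ξ)(u_ξ + 2u), ρ_t = exp(2ξ)u_t.
Substituting into the PDE and dividing by exp(2ξ): u_t - (u_ξ + 2u) = -2u.
The lower-order terms cancel, leaving the standard advection equation u_t - u_ξ = 0.
Initial data for u: u(ξ,0) = exp(-2ξ)ρ(ξ,0) = 2ξ.
Solve for u:
  By method of characteristics (waves move left with speed 1):
  Along characteristics ξ + t = const, u is constant, so u(ξ,t) = f(ξ + t) with f = u(·, 0).
Hence u(ξ,t) = 2t + 2ξ.
Transform back: ρ(ξ,t) = exp(2ξ)u(ξ,t).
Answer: ρ(ξ, t) = 2texp(2ξ) + 2ξexp(2ξ)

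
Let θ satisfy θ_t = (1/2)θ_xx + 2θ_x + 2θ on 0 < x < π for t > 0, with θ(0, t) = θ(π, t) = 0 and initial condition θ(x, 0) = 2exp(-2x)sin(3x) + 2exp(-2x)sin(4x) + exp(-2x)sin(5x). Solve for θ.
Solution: Substitute θ = exp(-2x)u.
Then θ_x = exp(-2x)(u_x - 2u), θ_xx = exp(-2x)(u_xx - 4u_x + 4u), θ_t = exp(-2x)u_t; substituting and dividing by exp(-2x), the lower-order terms cancel: u_t = (1/2)u_xx (standard heat equation).
Data for u: u(x,0) = exp(2x)θ(x,0) = 2sin(3x) + 2sin(4x) + sin(5x). The boundary conditions carry over: u(0,t) = u(π,t) = 0.
Separating variables: u = Σ c_n exp(-n²t/2) sin(nx). From u(x,0) = 2sin(3x) + 2sin(4x) + sin(5x): c_3=2, c_4=2, c_5=1.
So u(x,t) = 2exp(-8t)sin(4x) + 2exp(-9t/2)sin(3x) + exp(-25t/2)sin(5x), and θ(x,t) = exp(-2x)u(x,t).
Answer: θ(x, t) = 2exp(-8t)exp(-2x)sin(4x) + 2exp(-9t/2)exp(-2x)sin(3x) + exp(-25t/2)exp(-2x)sin(5x)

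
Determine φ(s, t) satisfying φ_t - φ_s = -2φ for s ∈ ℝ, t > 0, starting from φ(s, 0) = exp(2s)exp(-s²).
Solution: Substitute φ = exp(2s)u.
Then φ_s = exp(2s)(u_s + 2u), φ_t = exp(2s)u_t; substituting and dividing by exp(2s), the lower-order terms cancel: u_t - u_s = 0 (standard advection equation).
Data for u: u(s,0) = exp(-2s)φ(s,0) = exp(-s²).
By characteristics (ds/dt = -1), u(s,t) = f(s + t) with f = u(·, 0).
So u(s,t) = exp(-(s + t)²), and φ(s,t) = exp(2s)u(s,t).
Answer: φ(s, t) = exp(2s)exp(-(s + t)²)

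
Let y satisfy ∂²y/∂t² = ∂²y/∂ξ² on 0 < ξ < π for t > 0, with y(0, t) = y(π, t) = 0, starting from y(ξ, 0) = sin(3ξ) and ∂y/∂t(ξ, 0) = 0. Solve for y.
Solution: Using separation of variables y = X(ξ)T(t):
Eigenfunctions: sin(nξ), n = 1, 2, 3, ...
General solution: y(ξ, t) = Σ [A_n cos(n t) + B_n sin(n t)] sin(nξ)
From y(ξ,0) = sin(3ξ): A_3=1. From y_t(ξ,0) = 0: all B_n = 0.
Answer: y(ξ, t) = sin(3ξ)cos(3t)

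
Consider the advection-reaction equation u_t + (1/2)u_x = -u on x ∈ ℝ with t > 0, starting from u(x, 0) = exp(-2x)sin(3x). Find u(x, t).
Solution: Substitute u = exp(-2x)w.
Then u_x = exp(-2x)(w_x - 2w), u_t = exp(-2x)w_t; substituting and dividing by exp(-2x), the lower-order terms cancel: w_t + (1/2)w_x = 0 (standard advection equation).
Data for w: w(x,0) = exp(2x)u(x,0) = sin(3x).
By characteristics (dx/dt = 1/2), w(x,t) = f(x - (1/2)t) with f = w(·, 0).
So w(x,t) = -sin(3t/2 - 3x), and u(x,t) = exp(-2x)w(x,t).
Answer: u(x, t) = -exp(-2x)sin(3t/2 - 3x)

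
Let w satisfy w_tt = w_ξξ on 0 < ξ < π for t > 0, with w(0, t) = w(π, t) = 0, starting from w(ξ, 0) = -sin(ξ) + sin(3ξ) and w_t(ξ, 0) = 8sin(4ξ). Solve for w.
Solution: Using separation of variables w = X(ξ)T(t):
Eigenfunctions: sin(nξ), n = 1, 2, 3, ...
General solution: w(ξ, t) = Σ [A_n cos(n t) + B_n sin(n t)] sin(nξ)
From w(ξ,0) = -sin(ξ) + sin(3ξ): A_1=-1, A_3=1. From w_t(ξ,0) = 8sin(4ξ), using w_t(ξ,0) = Σ ω_n B_n sin(nξ) with ω_n = n: B_4 = 8/4 = 2.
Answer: w(ξ, t) = 2sin(4t)sin(4ξ) - sin(ξ)cos(t) + sin(3ξ)cos(3t)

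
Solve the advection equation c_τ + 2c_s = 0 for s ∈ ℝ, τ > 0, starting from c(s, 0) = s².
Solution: By characteristics (ds/dτ = 2), c(s,τ) = f(s - 2τ) with f = c(·, 0).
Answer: c(s, τ) = s² - 4sτ + 4τ²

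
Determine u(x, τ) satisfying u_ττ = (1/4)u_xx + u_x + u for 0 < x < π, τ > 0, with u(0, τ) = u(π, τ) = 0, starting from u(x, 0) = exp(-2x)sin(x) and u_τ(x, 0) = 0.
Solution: Substitute u = exp(-2x)w.
Then u_x = exp(-2x)(w_x - 2w), u_xx = exp(-2x)(w_xx - 4w_x + 4w), u_ττ = exp(-2x)w_ττ; substituting and dividing by exp(-2x), the lower-order terms cancel: w_ττ = (1/4)w_xx (standard wave equation).
Data for w: w(x,0) = exp(2x)u(x,0) = sin(x); w_τ(x,0) = exp(2x)u_τ(x,0) = 0. The boundary conditions carry over: w(0,τ) = w(π,τ) = 0.
Separating variables: w = Σ [A_n cos(ω_n τ) + B_n sin(ω_n τ)] sin(nx), ω_n = n/2. From ICs: A_1=1.
So w(x,τ) = sin(x)cos(τ/2), and u(x,τ) = exp(-2x)w(x,τ).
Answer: u(x, τ) = exp(-2x)sin(x)cos(τ/2)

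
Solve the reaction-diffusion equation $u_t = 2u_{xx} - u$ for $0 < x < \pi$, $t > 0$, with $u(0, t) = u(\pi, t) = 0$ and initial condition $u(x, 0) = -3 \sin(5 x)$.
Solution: Substitute $u = e^{-t}w$.
Then $u_t = e^{-t}(w_t - w)$, $u_{xx} = e^{-t}w_{xx}$; substituting and dividing by $e^{-t}$, the lower-order terms cancel: $w_t = 2w_{xx}$ (standard heat equation).
Data for $w$: $w(x,0) = u(x,0) = -3 \sin(5 x)$. The boundary conditions carry over: $w(0,t) = w(\pi,t) = 0$.
Separating variables: $w = \sum c_n e^{-2n^2t} \sin(nx)$. From $w(x,0) = -3 \sin(5 x)$: $c_5=-3$.
So $w(x,t) = -3 e^{-50 t} \sin(5 x)$, and $u(x,t) = e^{-t}w(x,t)$.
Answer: $u(x, t) = -3 e^{-51 t} \sin(5 x)$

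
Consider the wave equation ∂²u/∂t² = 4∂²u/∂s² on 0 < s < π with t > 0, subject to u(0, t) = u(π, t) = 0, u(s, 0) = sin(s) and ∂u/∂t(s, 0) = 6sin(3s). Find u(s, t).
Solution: Separating variables: u = Σ [A_n cos(ω_n t) + B_n sin(ω_n t)] sin(ns), ω_n = 2n. From ICs (B_n = velocity coefficient / ω_n): A_1=1, B_3=1.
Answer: u(s, t) = sin(s)cos(2t) + sin(3s)sin(6t)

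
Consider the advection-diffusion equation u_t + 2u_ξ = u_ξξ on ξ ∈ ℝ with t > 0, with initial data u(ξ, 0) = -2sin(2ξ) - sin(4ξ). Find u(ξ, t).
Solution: Moving frame: η = ξ - 2t, σ = t, u = w(η,σ), so u_t = w_σ - 2w_η and u_ξξ = w_ηη.
Hence u_t + 2u_ξ = w_σ and the PDE becomes the heat equation w_σ = w_ηη on η ∈ ℝ.
Initial data: w(η,0) = u(η,0) = -2sin(2η) - sin(4η). Each mode sin(nη) decays as exp(-n²σ) on ℝ, so w(η,σ) = Σ c_n exp(-n²σ) sin(nη) with c_2=-2, c_4=-1: w(η,σ) = -2exp(-4σ)sin(2η) - exp(-16σ)sin(4η).
Substituting back: u(ξ,t) = w(ξ - 2t, t).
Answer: u(ξ, t) = 2exp(-4t)sin(4t - 2ξ) + exp(-16t)sin(8t - 4ξ)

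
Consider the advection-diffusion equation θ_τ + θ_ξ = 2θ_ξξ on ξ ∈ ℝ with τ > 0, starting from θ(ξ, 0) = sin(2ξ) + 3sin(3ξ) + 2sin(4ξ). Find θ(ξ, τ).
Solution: Moving frame: η = ξ - τ, σ = τ, θ = u(η,σ), so θ_τ = u_σ - u_η and θ_ξξ = u_ηη.
Hence θ_τ + θ_ξ = u_σ and the PDE becomes the heat equation u_σ = 2u_ηη on η ∈ ℝ.
Initial data: u(η,0) = θ(η,0) = sin(2η) + 3sin(3η) + 2sin(4η). Each mode sin(nη) decays as exp(-2n²σ) on ℝ, so u(η,σ) = Σ c_n exp(-2n²σ) sin(nη) with c_2=1, c_3=3, c_4=2: u(η,σ) = exp(-8σ)sin(2η) + 3exp(-18σ)sin(3η) + 2exp(-32σ)sin(4η).
Substituting back: θ(ξ,τ) = u(ξ - τ, τ).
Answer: θ(ξ, τ) = exp(-8τ)sin(2ξ - 2τ) + 3exp(-18τ)sin(3ξ - 3τ) + 2exp(-32τ)sin(4ξ - 4τ)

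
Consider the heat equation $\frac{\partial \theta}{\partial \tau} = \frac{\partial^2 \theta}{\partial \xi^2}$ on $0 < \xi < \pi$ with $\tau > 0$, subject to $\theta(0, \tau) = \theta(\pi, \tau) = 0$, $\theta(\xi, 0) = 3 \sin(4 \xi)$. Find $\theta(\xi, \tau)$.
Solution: Separating variables: $\theta = \sum c_n e^{-n^2\tau} \sin(n\xi)$. From $\theta(\xi,0) = 3 \sin(4 \xi)$: $c_4=3$.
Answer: $\theta(\xi, \tau) = 3 e^{-16 \tau} \sin(4 \xi)$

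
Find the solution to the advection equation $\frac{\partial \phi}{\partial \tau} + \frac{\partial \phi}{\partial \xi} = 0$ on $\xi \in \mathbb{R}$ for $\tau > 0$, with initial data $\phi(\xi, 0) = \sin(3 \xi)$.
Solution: By method of characteristics (waves move right with speed 1):
Along characteristics $\xi - \tau =$ const, $\phi$ is constant, so $\phi(\xi,\tau) = f(\xi - \tau)$ with $f = \phi( \cdot , 0)$.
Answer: $\phi(\xi, \tau) = - \sin(3 \tau - 3 \xi)$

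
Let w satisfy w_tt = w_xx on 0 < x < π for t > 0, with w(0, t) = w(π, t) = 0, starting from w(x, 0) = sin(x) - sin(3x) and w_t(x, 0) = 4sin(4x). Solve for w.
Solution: Separating variables: w = Σ [A_n cos(ω_n t) + B_n sin(ω_n t)] sin(nx), ω_n = n. From ICs (B_n = velocity coefficient / ω_n): A_1=1, A_3=-1, B_4=1.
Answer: w(x, t) = sin(4t)sin(4x) + sin(x)cos(t) - sin(3x)cos(3t)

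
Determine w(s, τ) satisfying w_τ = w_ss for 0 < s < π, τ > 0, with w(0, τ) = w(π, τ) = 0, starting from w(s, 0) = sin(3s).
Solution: Using separation of variables w = X(s)T(τ):
Eigenfunctions: sin(ns), n = 1, 2, 3, ...
General solution: w(s, τ) = Σ c_n sin(ns) exp(-n² τ)
Matching w(s,0) = sin(3s) term by term: c_3=1.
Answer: w(s, τ) = exp(-9τ)sin(3s)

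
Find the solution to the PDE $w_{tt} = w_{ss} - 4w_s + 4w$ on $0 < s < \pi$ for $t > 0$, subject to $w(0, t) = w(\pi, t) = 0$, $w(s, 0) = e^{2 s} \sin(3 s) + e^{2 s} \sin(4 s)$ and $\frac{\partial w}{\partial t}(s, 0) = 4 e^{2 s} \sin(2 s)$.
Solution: Substitute $w = e^{2s}u$.
Then $w_s = e^{2s}(u_s + 2u)$, $w_{ss} = e^{2s}(u_{ss} + 4u_s + 4u)$, $w_{tt} = e^{2s}u_{tt}$; substituting and dividing by $e^{2s}$, the lower-order terms cancel: $u_{tt} = u_{ss}$ (standard wave equation).
Data for $u$: $u(s,0) = e^{-2s}w(s,0) = \sin(3 s) + \sin(4 s)$; $u_t(s,0) = e^{-2s}w_t(s,0) = 4 \sin(2 s)$. The boundary conditions carry over: $u(0,t) = u(\pi,t) = 0$.
Separating variables: $u = \sum [A_n \cos(\omega_n t) + B_n \sin(\omega_n t)] \sin(ns)$, $\omega_n = n$. From ICs ($B_n$ = velocity coefficient / $\omega_n$): $A_3=1, A_4=1, B_2=2$.
So $u(s,t) = 2 \sin(2 s) \sin(2 t) + \sin(3 s) \cos(3 t) + \sin(4 s) \cos(4 t)$, and $w(s,t) = e^{2s}u(s,t)$.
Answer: $w(s, t) = 2 e^{2 s} \sin(2 s) \sin(2 t) + e^{2 s} \sin(3 s) \cos(3 t) + e^{2 s} \sin(4 s) \cos(4 t)$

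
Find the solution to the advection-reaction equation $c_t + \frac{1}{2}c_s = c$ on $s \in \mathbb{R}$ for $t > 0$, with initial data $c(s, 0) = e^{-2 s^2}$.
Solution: Substitute $c = e^{t}u$.
Then $c_t = e^{t}(u_t + u)$, $c_s = e^{t}u_s$; substituting and dividing by $e^{t}$, the lower-order terms cancel: $u_t + \frac{1}{2}u_s = 0$ (standard advection equation).
Data for $u$: $u(s,0) = c(s,0) = e^{-2 s^2}$.
By characteristics ($ds/dt = 1/2$), $u(s,t) = f(s - \frac{1}{2}t)$ with $f = u( \cdot , 0)$.
So $u(s,t) = e^{-2 (s - t/2)^2}$, and $c(s,t) = e^{t}u(s,t)$.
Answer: $c(s, t) = e^{t} e^{-2 (s - t/2)^2}$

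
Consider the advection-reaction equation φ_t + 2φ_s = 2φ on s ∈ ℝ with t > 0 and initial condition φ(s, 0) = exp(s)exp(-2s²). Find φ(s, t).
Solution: Substitute φ = exp(s)u.
Then φ_s = exp(s)(u_s + u), φ_t = exp(s)u_t; substituting and dividing by exp(s), the lower-order terms cancel: u_t + 2u_s = 0 (standard advection equation).
Data for u: u(s,0) = exp(-s)φ(s,0) = exp(-2s²).
By characteristics (ds/dt = 2), u(s,t) = f(s - 2t) with f = u(·, 0).
So u(s,t) = exp(-2(s - 2t)²), and φ(s,t) = exp(s)u(s,t).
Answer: φ(s, t) = exp(s)exp(-2(s - 2t)²)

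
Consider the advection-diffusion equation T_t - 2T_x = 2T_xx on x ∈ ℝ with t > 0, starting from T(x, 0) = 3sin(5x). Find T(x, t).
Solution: Change to a moving frame: let η = x + 2t, σ = t and write T(x,t) = u(η,σ).
By the chain rule T_t = u_σ + 2u_η, T_x = u_η, T_xx = u_ηη.
Then T_t - 2T_x = u_σ: the advection term cancels and the PDE becomes the heat equation u_σ = 2u_ηη on η ∈ ℝ.
Initial data: u(η,0) = T(η,0) = 3sin(5η).
On η ∈ ℝ each mode satisfies (sin(nη))″ = -n² sin(nη), so exp(-2n²σ) sin(nη) solves the heat equation; by superposition u(η,σ) = Σ c_n exp(-2n²σ) sin(nη).
Reading off the coefficients: c_5=3, so u(η,σ) = 3exp(-50σ)sin(5η).
Substituting back η = x + 2t, σ = t: T(x,t) = u(x + 2t, t).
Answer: T(x, t) = 3exp(-50t)sin(10t + 5x)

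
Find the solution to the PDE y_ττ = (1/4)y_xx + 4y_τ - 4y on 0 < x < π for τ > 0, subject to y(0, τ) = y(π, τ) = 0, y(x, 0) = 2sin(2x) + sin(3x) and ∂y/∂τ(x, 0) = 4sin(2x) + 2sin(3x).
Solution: Substitute y = exp(2τ)u, i.e. u = exp(-2τ)y.
By the product rule, y_τ = exp(2τ)(u_τ + 2u), y_ττ = exp(2τ)(u_ττ + 4u_τ + 4u), y_xx = exp(2τ)u_xx.
Substituting into the PDE and dividing by exp(2τ): u_ττ + 4u_τ + 4u = (1/4)u_xx + 4(u_τ + 2u) - 4u.
The lower-order terms cancel, leaving the standard wave equation u_ττ = (1/4)u_xx.
Initial data for u: u(x,0) = y(x,0) = 2sin(2x) + sin(3x); u_τ(x,0) = y_τ(x,0) - 2y(x,0) = 0. The boundary conditions carry over: u(0,τ) = u(π,τ) = 0.
Solve for u:
  Using separation of variables u = X(x)T(τ):
  Eigenfunctions: sin(nx), n = 1, 2, 3, ...
  General solution: u(x, τ) = Σ [A_n cos(n τ/2) + B_n sin(n τ/2)] sin(nx)
  From u(x,0) = 2sin(2x) + sin(3x): A_2=2, A_3=1. From u_τ(x,0) = 0: all B_n = 0.
Hence u(x,τ) = 2sin(2x)cos(τ) + sin(3x)cos(3τ/2).
Transform back: y(x,τ) = exp(2τ)u(x,τ).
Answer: y(x, τ) = 2exp(2τ)sin(2x)cos(τ) + exp(2τ)sin(3x)cos(3τ/2)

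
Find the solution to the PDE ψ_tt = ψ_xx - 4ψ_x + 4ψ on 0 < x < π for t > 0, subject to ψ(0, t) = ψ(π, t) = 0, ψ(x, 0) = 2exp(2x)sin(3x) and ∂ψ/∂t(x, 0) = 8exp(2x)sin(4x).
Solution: Substitute ψ = exp(2x)u, i.e. u = exp(-2x)ψ.
By the product rule, ψ_x = exp(2x)(u_x + 2u), ψ_xx = exp(2x)(u_xx + 4u_x + 4u), ψ_tt = exp(2x)u_tt.
Substituting into the PDE and dividing by exp(2x): u_tt = (u_xx + 4u_x + 4u) - 4(u_x + 2u) + 4u.
The lower-order terms cancel, leaving the standard wave equation u_tt = u_xx.
Initial data for u: u(x,0) = exp(-2x)ψ(x,0) = 2sin(3x); u_t(x,0) = exp(-2x)ψ_t(x,0) = 8sin(4x). The boundary conditions carry over: u(0,t) = u(π,t) = 0.
Solve for u:
  Using separation of variables u = X(x)T(t):
  Eigenfunctions: sin(nx), n = 1, 2, 3, ...
  General solution: u(x, t) = Σ [A_n cos(n t) + B_n sin(n t)] sin(nx)
  From u(x,0) = 2sin(3x): A_3=2. From u_t(x,0) = 8sin(4x), using u_t(x,0) = Σ ω_n B_n sin(nx) with ω_n = n: B_4 = 8/4 = 2.
Hence u(x,t) = 2sin(4t)sin(4x) + 2sin(3x)cos(3t).
Transform back: ψ(x,t) = exp(2x)u(x,t).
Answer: ψ(x, t) = 2exp(2x)sin(4t)sin(4x) + 2exp(2x)sin(3x)cos(3t)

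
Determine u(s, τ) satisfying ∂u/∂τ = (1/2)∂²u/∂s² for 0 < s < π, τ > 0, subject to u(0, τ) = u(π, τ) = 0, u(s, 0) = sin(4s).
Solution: Separating variables: u = Σ c_n exp(-n²τ/2) sin(ns). From u(s,0) = sin(4s): c_4=1.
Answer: u(s, τ) = exp(-8τ)sin(4s)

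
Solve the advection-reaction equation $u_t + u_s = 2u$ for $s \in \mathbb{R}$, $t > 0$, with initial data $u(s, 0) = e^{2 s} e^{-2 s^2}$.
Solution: Substitute $u = e^{2s}w$.
Then $u_s = e^{2s}(w_s + 2w)$, $u_t = e^{2s}w_t$; substituting and dividing by $e^{2s}$, the lower-order terms cancel: $w_t + w_s = 0$ (standard advection equation).
Data for $w$: $w(s,0) = e^{-2s}u(s,0) = e^{-2 s^2}$.
By characteristics ($ds/dt = 1$), $w(s,t) = f(s - t)$ with $f = w( \cdot , 0)$.
So $w(s,t) = e^{-2 (s - t)^2}$, and $u(s,t) = e^{2s}w(s,t)$.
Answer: $u(s, t) = e^{2 s} e^{-2 (s - t)^2}$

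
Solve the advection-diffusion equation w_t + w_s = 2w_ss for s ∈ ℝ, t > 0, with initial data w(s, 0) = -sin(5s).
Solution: Change to a moving frame: let η = s - t, σ = t and write w(s,t) = u(η,σ).
By the chain rule w_t = u_σ - u_η, w_s = u_η, w_ss = u_ηη.
Then w_t + w_s = u_σ: the advection term cancels and the PDE becomes the heat equation u_σ = 2u_ηη on η ∈ ℝ.
Initial data: u(η,0) = w(η,0) = -sin(5η).
On η ∈ ℝ each mode satisfies (sin(nη))″ = -n² sin(nη), so exp(-2n²σ) sin(nη) solves the heat equation; by superposition u(η,σ) = Σ c_n exp(-2n²σ) sin(nη).
Reading off the coefficients: c_5=-1, so u(η,σ) = -exp(-50σ)sin(5η).
Substituting back η = s - t, σ = t: w(s,t) = u(s - t, t).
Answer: w(s, t) = -exp(-50t)sin(5s - 5t)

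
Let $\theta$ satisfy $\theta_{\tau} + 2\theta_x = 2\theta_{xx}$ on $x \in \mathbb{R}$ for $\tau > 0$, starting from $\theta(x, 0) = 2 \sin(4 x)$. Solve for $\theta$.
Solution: Change to a moving frame: let $\eta = x - 2\tau$, $\sigma = \tau$ and write $\theta(x,\tau) = u(\eta,\sigma)$.
By the chain rule $\theta_{\tau} = u_{\sigma} - 2u_{\eta}$, $\theta_x = u_{\eta}$, $\theta_{xx} = u_{\eta\eta}$.
Then $\theta_{\tau} + 2\theta_x = u_{\sigma}$: the advection term cancels and the PDE becomes the heat equation $u_{\sigma} = 2u_{\eta\eta}$ on $\eta \in \mathbb{R}$.
Initial data: $u(\eta,0) = \theta(\eta,0) = 2 \sin(4 \eta)$.
On $\eta \in \mathbb{R}$ each mode satisfies $(\sin(n\eta))'' = -n^2 \sin(n\eta)$, so $e^{-2n^2\sigma} \sin(n\eta)$ solves the heat equation; by superposition $u(\eta,\sigma) = \sum c_n e^{-2n^2\sigma} \sin(n\eta)$.
Reading off the coefficients: $c_4=2$, so $u(\eta,\sigma) = 2 e^{-32 \sigma} \sin(4 \eta)$.
Substituting back $\eta = x - 2\tau$, $\sigma = \tau$: $\theta(x,\tau) = u(x - 2\tau, \tau)$.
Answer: $\theta(x, \tau) = -2 e^{-32 \tau} \sin(8 \tau - 4 x)$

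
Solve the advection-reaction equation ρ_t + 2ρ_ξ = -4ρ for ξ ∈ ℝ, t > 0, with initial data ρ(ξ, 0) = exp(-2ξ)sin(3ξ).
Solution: Substitute ρ = exp(-2ξ)u.
Then ρ_ξ = exp(-2ξ)(u_ξ - 2u), ρ_t = exp(-2ξ)u_t; substituting and dividing by exp(-2ξ), the lower-order terms cancel: u_t + 2u_ξ = 0 (standard advection equation).
Data for u: u(ξ,0) = exp(2ξ)ρ(ξ,0) = sin(3ξ).
By characteristics (dξ/dt = 2), u(ξ,t) = f(ξ - 2t) with f = u(·, 0).
So u(ξ,t) = -sin(6t - 3ξ), and ρ(ξ,t) = exp(-2ξ)u(ξ,t).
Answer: ρ(ξ, t) = -exp(-2ξ)sin(6t - 3ξ)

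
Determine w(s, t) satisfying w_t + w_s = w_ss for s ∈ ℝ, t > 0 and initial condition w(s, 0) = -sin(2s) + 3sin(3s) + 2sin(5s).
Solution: Moving frame: η = s - t, σ = t, w = u(η,σ), so w_t = u_σ - u_η and w_ss = u_ηη.
Hence w_t + w_s = u_σ and the PDE becomes the heat equation u_σ = u_ηη on η ∈ ℝ.
Initial data: u(η,0) = w(η,0) = -sin(2η) + 3sin(3η) + 2sin(5η). Each mode sin(nη) decays as exp(-n²σ) on ℝ, so u(η,σ) = Σ c_n exp(-n²σ) sin(nη) with c_2=-1, c_3=3, c_5=2: u(η,σ) = -exp(-4σ)sin(2η) + 3exp(-9σ)sin(3η) + 2exp(-25σ)sin(5η).
Substituting back: w(s,t) = u(s - t, t).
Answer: w(s, t) = -exp(-4t)sin(2s - 2t) + 3exp(-9t)sin(3s - 3t) + 2exp(-25t)sin(5s - 5t)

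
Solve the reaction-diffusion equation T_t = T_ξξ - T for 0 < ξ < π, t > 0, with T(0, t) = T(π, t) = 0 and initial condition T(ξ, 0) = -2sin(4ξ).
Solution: Substitute T = exp(-t)u.
Then T_t = exp(-t)(u_t - u), T_ξξ = exp(-t)u_ξξ; substituting and dividing by exp(-t), the lower-order terms cancel: u_t = u_ξξ (standard heat equation).
Data for u: u(ξ,0) = T(ξ,0) = -2sin(4ξ). The boundary conditions carry over: u(0,t) = u(π,t) = 0.
Separating variables: u = Σ c_n exp(-n²t) sin(nξ). From u(ξ,0) = -2sin(4ξ): c_4=-2.
So u(ξ,t) = -2exp(-16t)sin(4ξ), and T(ξ,t) = exp(-t)u(ξ,t).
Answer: T(ξ, t) = -2exp(-17t)sin(4ξ)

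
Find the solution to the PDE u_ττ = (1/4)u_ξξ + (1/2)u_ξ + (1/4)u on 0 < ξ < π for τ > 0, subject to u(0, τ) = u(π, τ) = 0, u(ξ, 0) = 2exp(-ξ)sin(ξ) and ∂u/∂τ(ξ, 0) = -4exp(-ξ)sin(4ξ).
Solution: Substitute u = exp(-ξ)w.
Then u_ξ = exp(-ξ)(w_ξ - w), u_ξξ = exp(-ξ)(w_ξξ - 2w_ξ + w), u_ττ = exp(-ξ)w_ττ; substituting and dividing by exp(-ξ), the lower-order terms cancel: w_ττ = (1/4)w_ξξ (standard wave equation).
Data for w: w(ξ,0) = exp(ξ)u(ξ,0) = 2sin(ξ); w_τ(ξ,0) = exp(ξ)u_τ(ξ,0) = -4sin(4ξ). The boundary conditions carry over: w(0,τ) = w(π,τ) = 0.
Separating variables: w = Σ [A_n cos(ω_n τ) + B_n sin(ω_n τ)] sin(nξ), ω_n = n/2. From ICs (B_n = velocity coefficient / ω_n): A_1=2, B_4=-2.
So w(ξ,τ) = 2sin(ξ)cos(τ/2) - 2sin(4ξ)sin(2τ), and u(ξ,τ) = exp(-ξ)w(ξ,τ).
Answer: u(ξ, τ) = 2exp(-ξ)sin(ξ)cos(τ/2) - 2exp(-ξ)sin(4ξ)sin(2τ)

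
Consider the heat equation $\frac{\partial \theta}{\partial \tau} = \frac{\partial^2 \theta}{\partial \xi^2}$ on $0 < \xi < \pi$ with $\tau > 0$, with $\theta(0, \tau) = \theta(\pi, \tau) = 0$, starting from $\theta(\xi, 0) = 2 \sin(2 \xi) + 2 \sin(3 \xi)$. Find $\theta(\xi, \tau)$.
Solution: Using separation of variables $\theta = X(\xi)G(\tau)$:
Eigenfunctions: $\sin(n\xi)$, $n = 1, 2, 3, \ldots$
General solution: $\theta(\xi, \tau) = \sum c_n \sin(n\xi) e^{-n^2 \tau}$
Matching $\theta(\xi,0) = 2 \sin(2 \xi) + 2 \sin(3 \xi)$ term by term: $c_2=2, c_3=2$.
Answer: $\theta(\xi, \tau) = 2 e^{-4 \tau} \sin(2 \xi) + 2 e^{-9 \tau} \sin(3 \xi)$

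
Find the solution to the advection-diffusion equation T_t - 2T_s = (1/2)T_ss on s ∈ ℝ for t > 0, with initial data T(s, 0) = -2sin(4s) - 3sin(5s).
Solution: Moving frame: η = s + 2t, σ = t, T = u(η,σ), so T_t = u_σ + 2u_η and T_ss = u_ηη.
Hence T_t - 2T_s = u_σ and the PDE becomes the heat equation u_σ = (1/2)u_ηη on η ∈ ℝ.
Initial data: u(η,0) = T(η,0) = -2sin(4η) - 3sin(5η). Each mode sin(nη) decays as exp(-n²σ/2) on ℝ, so u(η,σ) = Σ c_n exp(-n²σ/2) sin(nη) with c_4=-2, c_5=-3: u(η,σ) = -2exp(-8σ)sin(4η) - 3exp(-25σ/2)sin(5η).
Substituting back: T(s,t) = u(s + 2t, t).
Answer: T(s, t) = -2exp(-8t)sin(4s + 8t) - 3exp(-25t/2)sin(5s + 10t)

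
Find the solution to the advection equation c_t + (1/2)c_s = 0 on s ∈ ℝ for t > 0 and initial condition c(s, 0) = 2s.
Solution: By method of characteristics (waves move right with speed 1/2):
Along characteristics s - (1/2)t = const, c is constant, so c(s,t) = f(s - (1/2)t) with f = c(·, 0).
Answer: c(s, t) = 2s - t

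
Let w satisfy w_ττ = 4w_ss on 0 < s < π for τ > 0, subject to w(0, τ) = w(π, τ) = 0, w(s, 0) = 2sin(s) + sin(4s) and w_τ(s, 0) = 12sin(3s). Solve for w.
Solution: Using separation of variables w = X(s)T(τ):
Eigenfunctions: sin(ns), n = 1, 2, 3, ...
General solution: w(s, τ) = Σ [A_n cos(2n τ) + B_n sin(2n τ)] sin(ns)
From w(s,0) = 2sin(s) + sin(4s): A_1=2, A_4=1. From w_τ(s,0) = 12sin(3s), using w_τ(s,0) = Σ ω_n B_n sin(ns) with ω_n = 2n: B_3 = 12/6 = 2.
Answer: w(s, τ) = 2sin(s)cos(2τ) + 2sin(3s)sin(6τ) + sin(4s)cos(8τ)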